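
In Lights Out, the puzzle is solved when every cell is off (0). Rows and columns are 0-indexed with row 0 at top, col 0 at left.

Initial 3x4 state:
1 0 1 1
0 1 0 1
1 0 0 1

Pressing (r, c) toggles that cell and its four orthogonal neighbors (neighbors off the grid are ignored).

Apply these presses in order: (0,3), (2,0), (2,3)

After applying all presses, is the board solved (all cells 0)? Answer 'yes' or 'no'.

After press 1 at (0,3):
1 0 0 0
0 1 0 0
1 0 0 1

After press 2 at (2,0):
1 0 0 0
1 1 0 0
0 1 0 1

After press 3 at (2,3):
1 0 0 0
1 1 0 1
0 1 1 0

Lights still on: 6

Answer: no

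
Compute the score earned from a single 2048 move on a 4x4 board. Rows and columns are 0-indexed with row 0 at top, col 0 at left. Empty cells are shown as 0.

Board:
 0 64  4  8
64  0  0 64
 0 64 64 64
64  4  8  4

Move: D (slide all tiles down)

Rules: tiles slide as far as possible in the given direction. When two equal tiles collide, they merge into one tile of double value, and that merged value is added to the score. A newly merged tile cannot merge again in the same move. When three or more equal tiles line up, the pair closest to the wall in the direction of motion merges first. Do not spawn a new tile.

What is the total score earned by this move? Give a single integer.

Slide down:
col 0: [0, 64, 0, 64] -> [0, 0, 0, 128]  score +128 (running 128)
col 1: [64, 0, 64, 4] -> [0, 0, 128, 4]  score +128 (running 256)
col 2: [4, 0, 64, 8] -> [0, 4, 64, 8]  score +0 (running 256)
col 3: [8, 64, 64, 4] -> [0, 8, 128, 4]  score +128 (running 384)
Board after move:
  0   0   0   0
  0   0   4   8
  0 128  64 128
128   4   8   4

Answer: 384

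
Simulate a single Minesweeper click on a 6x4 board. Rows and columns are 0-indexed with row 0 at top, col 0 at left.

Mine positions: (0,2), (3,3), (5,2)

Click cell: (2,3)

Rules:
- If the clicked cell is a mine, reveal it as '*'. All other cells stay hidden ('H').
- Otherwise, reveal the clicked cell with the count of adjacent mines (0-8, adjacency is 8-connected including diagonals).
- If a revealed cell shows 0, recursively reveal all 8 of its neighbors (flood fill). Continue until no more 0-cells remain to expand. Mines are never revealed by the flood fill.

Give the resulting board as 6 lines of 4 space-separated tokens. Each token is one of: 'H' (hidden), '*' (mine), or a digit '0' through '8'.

H H H H
H H H H
H H H 1
H H H H
H H H H
H H H H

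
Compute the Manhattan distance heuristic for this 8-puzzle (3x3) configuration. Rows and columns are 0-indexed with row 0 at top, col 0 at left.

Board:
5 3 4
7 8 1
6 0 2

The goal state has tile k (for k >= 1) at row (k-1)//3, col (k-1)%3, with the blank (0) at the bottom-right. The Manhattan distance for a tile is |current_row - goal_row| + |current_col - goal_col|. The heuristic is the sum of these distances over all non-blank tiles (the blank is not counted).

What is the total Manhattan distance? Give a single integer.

Answer: 17

Derivation:
Tile 5: at (0,0), goal (1,1), distance |0-1|+|0-1| = 2
Tile 3: at (0,1), goal (0,2), distance |0-0|+|1-2| = 1
Tile 4: at (0,2), goal (1,0), distance |0-1|+|2-0| = 3
Tile 7: at (1,0), goal (2,0), distance |1-2|+|0-0| = 1
Tile 8: at (1,1), goal (2,1), distance |1-2|+|1-1| = 1
Tile 1: at (1,2), goal (0,0), distance |1-0|+|2-0| = 3
Tile 6: at (2,0), goal (1,2), distance |2-1|+|0-2| = 3
Tile 2: at (2,2), goal (0,1), distance |2-0|+|2-1| = 3
Sum: 2 + 1 + 3 + 1 + 1 + 3 + 3 + 3 = 17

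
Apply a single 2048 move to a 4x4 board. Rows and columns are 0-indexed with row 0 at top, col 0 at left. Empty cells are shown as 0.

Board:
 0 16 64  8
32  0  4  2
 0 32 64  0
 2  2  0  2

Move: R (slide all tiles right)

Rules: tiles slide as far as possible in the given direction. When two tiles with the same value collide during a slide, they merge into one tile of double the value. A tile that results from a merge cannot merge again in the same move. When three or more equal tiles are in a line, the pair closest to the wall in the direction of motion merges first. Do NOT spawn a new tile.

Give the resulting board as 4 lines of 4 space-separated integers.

Slide right:
row 0: [0, 16, 64, 8] -> [0, 16, 64, 8]
row 1: [32, 0, 4, 2] -> [0, 32, 4, 2]
row 2: [0, 32, 64, 0] -> [0, 0, 32, 64]
row 3: [2, 2, 0, 2] -> [0, 0, 2, 4]

Answer:  0 16 64  8
 0 32  4  2
 0  0 32 64
 0  0  2  4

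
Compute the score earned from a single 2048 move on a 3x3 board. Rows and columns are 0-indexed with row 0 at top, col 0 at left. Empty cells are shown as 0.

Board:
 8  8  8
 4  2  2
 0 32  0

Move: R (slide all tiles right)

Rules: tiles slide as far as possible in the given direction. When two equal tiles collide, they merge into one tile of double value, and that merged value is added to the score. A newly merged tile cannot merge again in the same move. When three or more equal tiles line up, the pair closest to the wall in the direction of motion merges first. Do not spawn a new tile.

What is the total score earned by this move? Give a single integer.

Answer: 20

Derivation:
Slide right:
row 0: [8, 8, 8] -> [0, 8, 16]  score +16 (running 16)
row 1: [4, 2, 2] -> [0, 4, 4]  score +4 (running 20)
row 2: [0, 32, 0] -> [0, 0, 32]  score +0 (running 20)
Board after move:
 0  8 16
 0  4  4
 0  0 32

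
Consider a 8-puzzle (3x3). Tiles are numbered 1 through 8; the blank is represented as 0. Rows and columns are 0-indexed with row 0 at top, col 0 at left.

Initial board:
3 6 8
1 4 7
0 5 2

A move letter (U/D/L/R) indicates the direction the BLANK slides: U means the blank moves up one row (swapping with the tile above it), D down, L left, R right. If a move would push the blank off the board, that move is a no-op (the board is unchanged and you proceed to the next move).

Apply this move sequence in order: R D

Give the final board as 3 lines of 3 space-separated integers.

Answer: 3 6 8
1 4 7
5 0 2

Derivation:
After move 1 (R):
3 6 8
1 4 7
5 0 2

After move 2 (D):
3 6 8
1 4 7
5 0 2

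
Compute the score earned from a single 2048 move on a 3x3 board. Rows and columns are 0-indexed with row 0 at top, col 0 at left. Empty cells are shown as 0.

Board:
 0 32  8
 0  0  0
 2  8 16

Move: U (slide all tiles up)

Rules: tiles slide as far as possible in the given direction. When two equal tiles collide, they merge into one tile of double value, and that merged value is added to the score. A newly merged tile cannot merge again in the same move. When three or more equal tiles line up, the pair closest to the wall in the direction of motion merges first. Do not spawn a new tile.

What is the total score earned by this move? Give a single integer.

Slide up:
col 0: [0, 0, 2] -> [2, 0, 0]  score +0 (running 0)
col 1: [32, 0, 8] -> [32, 8, 0]  score +0 (running 0)
col 2: [8, 0, 16] -> [8, 16, 0]  score +0 (running 0)
Board after move:
 2 32  8
 0  8 16
 0  0  0

Answer: 0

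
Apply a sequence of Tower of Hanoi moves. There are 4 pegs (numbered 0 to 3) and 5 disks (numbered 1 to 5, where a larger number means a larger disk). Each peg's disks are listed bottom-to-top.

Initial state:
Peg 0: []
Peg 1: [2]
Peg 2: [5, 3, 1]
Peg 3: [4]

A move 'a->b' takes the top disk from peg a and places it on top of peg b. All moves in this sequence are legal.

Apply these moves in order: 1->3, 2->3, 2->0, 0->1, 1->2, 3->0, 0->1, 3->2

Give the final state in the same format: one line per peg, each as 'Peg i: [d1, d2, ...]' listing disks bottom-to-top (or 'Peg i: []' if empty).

Answer: Peg 0: []
Peg 1: [1]
Peg 2: [5, 3, 2]
Peg 3: [4]

Derivation:
After move 1 (1->3):
Peg 0: []
Peg 1: []
Peg 2: [5, 3, 1]
Peg 3: [4, 2]

After move 2 (2->3):
Peg 0: []
Peg 1: []
Peg 2: [5, 3]
Peg 3: [4, 2, 1]

After move 3 (2->0):
Peg 0: [3]
Peg 1: []
Peg 2: [5]
Peg 3: [4, 2, 1]

After move 4 (0->1):
Peg 0: []
Peg 1: [3]
Peg 2: [5]
Peg 3: [4, 2, 1]

After move 5 (1->2):
Peg 0: []
Peg 1: []
Peg 2: [5, 3]
Peg 3: [4, 2, 1]

After move 6 (3->0):
Peg 0: [1]
Peg 1: []
Peg 2: [5, 3]
Peg 3: [4, 2]

After move 7 (0->1):
Peg 0: []
Peg 1: [1]
Peg 2: [5, 3]
Peg 3: [4, 2]

After move 8 (3->2):
Peg 0: []
Peg 1: [1]
Peg 2: [5, 3, 2]
Peg 3: [4]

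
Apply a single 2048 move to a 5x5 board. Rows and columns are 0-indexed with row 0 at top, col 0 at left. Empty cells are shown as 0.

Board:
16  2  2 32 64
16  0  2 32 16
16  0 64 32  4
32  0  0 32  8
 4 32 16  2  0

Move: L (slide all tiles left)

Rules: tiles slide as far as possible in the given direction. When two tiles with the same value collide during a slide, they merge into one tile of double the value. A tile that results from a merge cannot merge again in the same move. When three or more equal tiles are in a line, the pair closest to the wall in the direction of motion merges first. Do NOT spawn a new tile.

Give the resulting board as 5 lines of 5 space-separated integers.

Slide left:
row 0: [16, 2, 2, 32, 64] -> [16, 4, 32, 64, 0]
row 1: [16, 0, 2, 32, 16] -> [16, 2, 32, 16, 0]
row 2: [16, 0, 64, 32, 4] -> [16, 64, 32, 4, 0]
row 3: [32, 0, 0, 32, 8] -> [64, 8, 0, 0, 0]
row 4: [4, 32, 16, 2, 0] -> [4, 32, 16, 2, 0]

Answer: 16  4 32 64  0
16  2 32 16  0
16 64 32  4  0
64  8  0  0  0
 4 32 16  2  0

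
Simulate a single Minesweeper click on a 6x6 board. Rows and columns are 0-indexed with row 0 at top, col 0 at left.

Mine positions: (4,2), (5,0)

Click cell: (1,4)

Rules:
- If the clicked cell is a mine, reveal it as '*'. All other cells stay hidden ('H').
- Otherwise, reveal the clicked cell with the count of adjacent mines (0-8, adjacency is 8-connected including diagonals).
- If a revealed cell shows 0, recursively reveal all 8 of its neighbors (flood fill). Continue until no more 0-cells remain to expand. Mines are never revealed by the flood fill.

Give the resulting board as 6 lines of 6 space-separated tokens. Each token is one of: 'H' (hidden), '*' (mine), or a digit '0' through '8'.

0 0 0 0 0 0
0 0 0 0 0 0
0 0 0 0 0 0
0 1 1 1 0 0
1 2 H 1 0 0
H H H 1 0 0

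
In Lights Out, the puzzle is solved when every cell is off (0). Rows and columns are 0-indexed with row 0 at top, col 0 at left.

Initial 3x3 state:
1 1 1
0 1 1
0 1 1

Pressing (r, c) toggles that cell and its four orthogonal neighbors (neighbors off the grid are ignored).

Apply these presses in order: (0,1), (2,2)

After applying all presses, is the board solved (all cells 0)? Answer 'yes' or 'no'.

Answer: yes

Derivation:
After press 1 at (0,1):
0 0 0
0 0 1
0 1 1

After press 2 at (2,2):
0 0 0
0 0 0
0 0 0

Lights still on: 0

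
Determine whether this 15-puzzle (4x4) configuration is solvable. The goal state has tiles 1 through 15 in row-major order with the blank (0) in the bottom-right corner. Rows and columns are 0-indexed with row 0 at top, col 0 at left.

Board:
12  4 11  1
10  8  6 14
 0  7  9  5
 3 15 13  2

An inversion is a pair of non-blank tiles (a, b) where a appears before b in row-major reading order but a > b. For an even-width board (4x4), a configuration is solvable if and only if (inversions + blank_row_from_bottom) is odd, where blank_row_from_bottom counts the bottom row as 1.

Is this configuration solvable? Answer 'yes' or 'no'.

Inversions: 56
Blank is in row 2 (0-indexed from top), which is row 2 counting from the bottom (bottom = 1).
56 + 2 = 58, which is even, so the puzzle is not solvable.

Answer: no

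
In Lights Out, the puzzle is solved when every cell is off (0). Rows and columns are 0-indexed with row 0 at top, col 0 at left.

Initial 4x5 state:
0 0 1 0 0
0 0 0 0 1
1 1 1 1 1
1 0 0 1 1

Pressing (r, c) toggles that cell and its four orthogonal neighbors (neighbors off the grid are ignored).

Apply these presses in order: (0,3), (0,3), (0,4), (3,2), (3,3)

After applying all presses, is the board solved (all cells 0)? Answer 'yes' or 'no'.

After press 1 at (0,3):
0 0 0 1 1
0 0 0 1 1
1 1 1 1 1
1 0 0 1 1

After press 2 at (0,3):
0 0 1 0 0
0 0 0 0 1
1 1 1 1 1
1 0 0 1 1

After press 3 at (0,4):
0 0 1 1 1
0 0 0 0 0
1 1 1 1 1
1 0 0 1 1

After press 4 at (3,2):
0 0 1 1 1
0 0 0 0 0
1 1 0 1 1
1 1 1 0 1

After press 5 at (3,3):
0 0 1 1 1
0 0 0 0 0
1 1 0 0 1
1 1 0 1 0

Lights still on: 9

Answer: no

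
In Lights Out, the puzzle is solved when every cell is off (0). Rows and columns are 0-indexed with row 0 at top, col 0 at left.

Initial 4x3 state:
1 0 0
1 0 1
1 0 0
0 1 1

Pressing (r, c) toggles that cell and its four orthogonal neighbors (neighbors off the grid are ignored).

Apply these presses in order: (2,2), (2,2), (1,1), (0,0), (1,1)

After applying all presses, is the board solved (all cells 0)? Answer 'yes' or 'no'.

After press 1 at (2,2):
1 0 0
1 0 0
1 1 1
0 1 0

After press 2 at (2,2):
1 0 0
1 0 1
1 0 0
0 1 1

After press 3 at (1,1):
1 1 0
0 1 0
1 1 0
0 1 1

After press 4 at (0,0):
0 0 0
1 1 0
1 1 0
0 1 1

After press 5 at (1,1):
0 1 0
0 0 1
1 0 0
0 1 1

Lights still on: 5

Answer: no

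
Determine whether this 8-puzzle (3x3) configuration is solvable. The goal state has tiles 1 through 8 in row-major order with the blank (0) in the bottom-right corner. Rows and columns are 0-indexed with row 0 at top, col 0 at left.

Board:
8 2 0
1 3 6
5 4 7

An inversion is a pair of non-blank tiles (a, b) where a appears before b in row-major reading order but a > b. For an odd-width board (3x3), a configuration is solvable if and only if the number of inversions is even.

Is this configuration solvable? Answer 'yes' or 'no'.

Inversions (pairs i<j in row-major order where tile[i] > tile[j] > 0): 11
11 is odd, so the puzzle is not solvable.

Answer: no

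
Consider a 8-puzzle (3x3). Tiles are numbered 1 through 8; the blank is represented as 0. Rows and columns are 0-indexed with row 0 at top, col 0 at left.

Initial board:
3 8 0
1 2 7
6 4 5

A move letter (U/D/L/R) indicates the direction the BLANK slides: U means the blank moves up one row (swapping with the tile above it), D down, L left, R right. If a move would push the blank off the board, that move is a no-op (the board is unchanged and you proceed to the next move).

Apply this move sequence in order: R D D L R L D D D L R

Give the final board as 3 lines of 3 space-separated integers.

Answer: 3 8 7
1 2 5
6 0 4

Derivation:
After move 1 (R):
3 8 0
1 2 7
6 4 5

After move 2 (D):
3 8 7
1 2 0
6 4 5

After move 3 (D):
3 8 7
1 2 5
6 4 0

After move 4 (L):
3 8 7
1 2 5
6 0 4

After move 5 (R):
3 8 7
1 2 5
6 4 0

After move 6 (L):
3 8 7
1 2 5
6 0 4

After move 7 (D):
3 8 7
1 2 5
6 0 4

After move 8 (D):
3 8 7
1 2 5
6 0 4

After move 9 (D):
3 8 7
1 2 5
6 0 4

After move 10 (L):
3 8 7
1 2 5
0 6 4

After move 11 (R):
3 8 7
1 2 5
6 0 4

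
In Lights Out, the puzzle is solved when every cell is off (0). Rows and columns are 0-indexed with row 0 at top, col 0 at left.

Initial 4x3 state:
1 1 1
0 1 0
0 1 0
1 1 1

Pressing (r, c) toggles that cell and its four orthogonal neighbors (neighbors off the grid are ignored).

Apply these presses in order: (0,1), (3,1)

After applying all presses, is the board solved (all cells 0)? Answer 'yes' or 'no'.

After press 1 at (0,1):
0 0 0
0 0 0
0 1 0
1 1 1

After press 2 at (3,1):
0 0 0
0 0 0
0 0 0
0 0 0

Lights still on: 0

Answer: yes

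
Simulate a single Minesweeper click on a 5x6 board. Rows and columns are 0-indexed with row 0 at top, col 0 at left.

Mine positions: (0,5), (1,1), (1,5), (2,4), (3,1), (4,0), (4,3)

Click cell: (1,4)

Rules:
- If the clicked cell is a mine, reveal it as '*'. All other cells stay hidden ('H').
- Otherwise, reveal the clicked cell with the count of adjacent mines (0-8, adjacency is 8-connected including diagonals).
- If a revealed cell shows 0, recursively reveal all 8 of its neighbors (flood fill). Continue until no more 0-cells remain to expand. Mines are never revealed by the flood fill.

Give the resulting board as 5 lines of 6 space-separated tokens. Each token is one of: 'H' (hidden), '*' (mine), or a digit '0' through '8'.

H H H H H H
H H H H 3 H
H H H H H H
H H H H H H
H H H H H H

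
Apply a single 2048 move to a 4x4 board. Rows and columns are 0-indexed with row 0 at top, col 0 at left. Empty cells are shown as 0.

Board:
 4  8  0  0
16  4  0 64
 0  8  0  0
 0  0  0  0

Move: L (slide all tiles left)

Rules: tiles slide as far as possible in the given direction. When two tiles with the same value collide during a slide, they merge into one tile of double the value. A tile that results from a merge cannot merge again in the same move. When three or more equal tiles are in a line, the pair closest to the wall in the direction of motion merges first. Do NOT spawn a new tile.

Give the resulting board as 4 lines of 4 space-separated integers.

Slide left:
row 0: [4, 8, 0, 0] -> [4, 8, 0, 0]
row 1: [16, 4, 0, 64] -> [16, 4, 64, 0]
row 2: [0, 8, 0, 0] -> [8, 0, 0, 0]
row 3: [0, 0, 0, 0] -> [0, 0, 0, 0]

Answer:  4  8  0  0
16  4 64  0
 8  0  0  0
 0  0  0  0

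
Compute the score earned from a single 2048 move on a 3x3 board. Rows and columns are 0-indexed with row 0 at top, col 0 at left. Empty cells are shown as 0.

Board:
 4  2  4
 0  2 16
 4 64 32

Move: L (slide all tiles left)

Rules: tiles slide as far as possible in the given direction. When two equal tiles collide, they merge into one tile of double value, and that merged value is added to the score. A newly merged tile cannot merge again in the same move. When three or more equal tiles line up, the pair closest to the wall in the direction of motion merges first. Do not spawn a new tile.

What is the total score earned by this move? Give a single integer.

Slide left:
row 0: [4, 2, 4] -> [4, 2, 4]  score +0 (running 0)
row 1: [0, 2, 16] -> [2, 16, 0]  score +0 (running 0)
row 2: [4, 64, 32] -> [4, 64, 32]  score +0 (running 0)
Board after move:
 4  2  4
 2 16  0
 4 64 32

Answer: 0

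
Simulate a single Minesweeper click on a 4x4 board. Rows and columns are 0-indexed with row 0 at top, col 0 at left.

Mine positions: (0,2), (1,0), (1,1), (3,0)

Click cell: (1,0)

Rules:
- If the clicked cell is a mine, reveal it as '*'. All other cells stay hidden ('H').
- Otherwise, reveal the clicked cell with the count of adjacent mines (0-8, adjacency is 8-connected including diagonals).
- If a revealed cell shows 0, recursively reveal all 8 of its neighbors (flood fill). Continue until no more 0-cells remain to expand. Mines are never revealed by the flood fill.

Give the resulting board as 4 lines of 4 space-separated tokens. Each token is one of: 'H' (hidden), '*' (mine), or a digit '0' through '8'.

H H H H
* H H H
H H H H
H H H H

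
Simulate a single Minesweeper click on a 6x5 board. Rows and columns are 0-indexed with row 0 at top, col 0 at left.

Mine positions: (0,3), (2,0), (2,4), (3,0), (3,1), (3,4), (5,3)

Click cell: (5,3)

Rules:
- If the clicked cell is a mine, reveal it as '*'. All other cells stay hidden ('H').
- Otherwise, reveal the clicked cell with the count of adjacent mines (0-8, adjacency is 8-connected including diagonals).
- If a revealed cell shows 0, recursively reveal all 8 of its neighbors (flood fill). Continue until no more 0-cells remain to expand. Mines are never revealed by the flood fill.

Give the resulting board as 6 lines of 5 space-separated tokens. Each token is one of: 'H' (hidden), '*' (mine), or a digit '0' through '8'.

H H H H H
H H H H H
H H H H H
H H H H H
H H H H H
H H H * H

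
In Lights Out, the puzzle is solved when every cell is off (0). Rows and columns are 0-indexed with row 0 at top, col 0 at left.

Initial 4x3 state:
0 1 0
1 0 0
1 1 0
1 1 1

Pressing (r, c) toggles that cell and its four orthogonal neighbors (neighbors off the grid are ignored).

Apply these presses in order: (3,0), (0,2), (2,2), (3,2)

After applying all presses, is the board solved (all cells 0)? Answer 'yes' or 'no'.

After press 1 at (3,0):
0 1 0
1 0 0
0 1 0
0 0 1

After press 2 at (0,2):
0 0 1
1 0 1
0 1 0
0 0 1

After press 3 at (2,2):
0 0 1
1 0 0
0 0 1
0 0 0

After press 4 at (3,2):
0 0 1
1 0 0
0 0 0
0 1 1

Lights still on: 4

Answer: no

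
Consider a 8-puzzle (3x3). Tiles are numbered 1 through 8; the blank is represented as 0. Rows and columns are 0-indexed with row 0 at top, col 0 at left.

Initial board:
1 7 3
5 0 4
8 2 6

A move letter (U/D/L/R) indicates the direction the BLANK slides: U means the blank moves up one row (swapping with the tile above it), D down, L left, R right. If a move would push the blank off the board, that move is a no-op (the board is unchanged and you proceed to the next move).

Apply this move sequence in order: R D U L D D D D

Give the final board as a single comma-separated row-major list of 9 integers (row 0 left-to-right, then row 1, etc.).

After move 1 (R):
1 7 3
5 4 0
8 2 6

After move 2 (D):
1 7 3
5 4 6
8 2 0

After move 3 (U):
1 7 3
5 4 0
8 2 6

After move 4 (L):
1 7 3
5 0 4
8 2 6

After move 5 (D):
1 7 3
5 2 4
8 0 6

After move 6 (D):
1 7 3
5 2 4
8 0 6

After move 7 (D):
1 7 3
5 2 4
8 0 6

After move 8 (D):
1 7 3
5 2 4
8 0 6

Answer: 1, 7, 3, 5, 2, 4, 8, 0, 6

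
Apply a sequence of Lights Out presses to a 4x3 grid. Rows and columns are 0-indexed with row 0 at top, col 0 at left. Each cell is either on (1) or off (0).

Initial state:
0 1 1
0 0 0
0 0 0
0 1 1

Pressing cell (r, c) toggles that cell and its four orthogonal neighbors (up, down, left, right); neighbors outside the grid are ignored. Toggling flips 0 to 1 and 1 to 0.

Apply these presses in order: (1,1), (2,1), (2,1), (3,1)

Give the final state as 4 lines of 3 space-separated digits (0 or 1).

After press 1 at (1,1):
0 0 1
1 1 1
0 1 0
0 1 1

After press 2 at (2,1):
0 0 1
1 0 1
1 0 1
0 0 1

After press 3 at (2,1):
0 0 1
1 1 1
0 1 0
0 1 1

After press 4 at (3,1):
0 0 1
1 1 1
0 0 0
1 0 0

Answer: 0 0 1
1 1 1
0 0 0
1 0 0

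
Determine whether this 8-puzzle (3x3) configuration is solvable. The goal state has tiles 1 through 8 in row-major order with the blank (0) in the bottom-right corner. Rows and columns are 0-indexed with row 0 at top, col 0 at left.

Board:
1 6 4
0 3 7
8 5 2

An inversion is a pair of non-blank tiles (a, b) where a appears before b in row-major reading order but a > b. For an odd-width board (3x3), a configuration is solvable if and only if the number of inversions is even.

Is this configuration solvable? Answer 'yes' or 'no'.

Inversions (pairs i<j in row-major order where tile[i] > tile[j] > 0): 12
12 is even, so the puzzle is solvable.

Answer: yes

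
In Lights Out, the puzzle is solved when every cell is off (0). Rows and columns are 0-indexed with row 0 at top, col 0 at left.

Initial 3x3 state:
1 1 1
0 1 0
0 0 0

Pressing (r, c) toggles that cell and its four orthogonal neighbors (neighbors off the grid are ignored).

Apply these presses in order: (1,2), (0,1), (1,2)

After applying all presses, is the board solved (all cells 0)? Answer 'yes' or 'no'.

After press 1 at (1,2):
1 1 0
0 0 1
0 0 1

After press 2 at (0,1):
0 0 1
0 1 1
0 0 1

After press 3 at (1,2):
0 0 0
0 0 0
0 0 0

Lights still on: 0

Answer: yes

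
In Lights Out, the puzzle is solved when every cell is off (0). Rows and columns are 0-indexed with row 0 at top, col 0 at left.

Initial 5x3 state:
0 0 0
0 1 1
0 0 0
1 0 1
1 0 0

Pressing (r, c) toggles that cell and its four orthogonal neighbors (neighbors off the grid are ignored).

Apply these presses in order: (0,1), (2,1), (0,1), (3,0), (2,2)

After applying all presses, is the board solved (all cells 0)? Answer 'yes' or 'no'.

After press 1 at (0,1):
1 1 1
0 0 1
0 0 0
1 0 1
1 0 0

After press 2 at (2,1):
1 1 1
0 1 1
1 1 1
1 1 1
1 0 0

After press 3 at (0,1):
0 0 0
0 0 1
1 1 1
1 1 1
1 0 0

After press 4 at (3,0):
0 0 0
0 0 1
0 1 1
0 0 1
0 0 0

After press 5 at (2,2):
0 0 0
0 0 0
0 0 0
0 0 0
0 0 0

Lights still on: 0

Answer: yes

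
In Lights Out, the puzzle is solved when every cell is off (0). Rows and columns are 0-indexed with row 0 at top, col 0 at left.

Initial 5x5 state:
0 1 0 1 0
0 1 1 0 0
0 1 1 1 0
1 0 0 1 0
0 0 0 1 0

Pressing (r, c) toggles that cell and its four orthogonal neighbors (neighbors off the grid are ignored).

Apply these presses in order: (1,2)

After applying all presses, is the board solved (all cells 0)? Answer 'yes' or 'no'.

Answer: no

Derivation:
After press 1 at (1,2):
0 1 1 1 0
0 0 0 1 0
0 1 0 1 0
1 0 0 1 0
0 0 0 1 0

Lights still on: 9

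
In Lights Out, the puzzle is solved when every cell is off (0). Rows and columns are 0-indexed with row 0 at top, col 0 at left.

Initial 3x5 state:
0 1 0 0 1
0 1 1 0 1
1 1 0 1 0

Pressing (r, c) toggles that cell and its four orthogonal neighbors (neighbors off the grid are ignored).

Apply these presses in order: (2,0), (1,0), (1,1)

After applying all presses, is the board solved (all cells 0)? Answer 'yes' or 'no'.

After press 1 at (2,0):
0 1 0 0 1
1 1 1 0 1
0 0 0 1 0

After press 2 at (1,0):
1 1 0 0 1
0 0 1 0 1
1 0 0 1 0

After press 3 at (1,1):
1 0 0 0 1
1 1 0 0 1
1 1 0 1 0

Lights still on: 8

Answer: no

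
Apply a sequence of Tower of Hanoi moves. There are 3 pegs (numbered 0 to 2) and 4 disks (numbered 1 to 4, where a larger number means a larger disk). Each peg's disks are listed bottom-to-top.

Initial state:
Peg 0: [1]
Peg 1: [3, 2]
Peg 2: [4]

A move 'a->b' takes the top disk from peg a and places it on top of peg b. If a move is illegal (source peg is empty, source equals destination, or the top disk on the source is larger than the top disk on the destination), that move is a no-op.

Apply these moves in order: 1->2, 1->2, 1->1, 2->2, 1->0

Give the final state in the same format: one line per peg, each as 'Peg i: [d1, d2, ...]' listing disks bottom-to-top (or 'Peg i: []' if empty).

Answer: Peg 0: [1]
Peg 1: [3]
Peg 2: [4, 2]

Derivation:
After move 1 (1->2):
Peg 0: [1]
Peg 1: [3]
Peg 2: [4, 2]

After move 2 (1->2):
Peg 0: [1]
Peg 1: [3]
Peg 2: [4, 2]

After move 3 (1->1):
Peg 0: [1]
Peg 1: [3]
Peg 2: [4, 2]

After move 4 (2->2):
Peg 0: [1]
Peg 1: [3]
Peg 2: [4, 2]

After move 5 (1->0):
Peg 0: [1]
Peg 1: [3]
Peg 2: [4, 2]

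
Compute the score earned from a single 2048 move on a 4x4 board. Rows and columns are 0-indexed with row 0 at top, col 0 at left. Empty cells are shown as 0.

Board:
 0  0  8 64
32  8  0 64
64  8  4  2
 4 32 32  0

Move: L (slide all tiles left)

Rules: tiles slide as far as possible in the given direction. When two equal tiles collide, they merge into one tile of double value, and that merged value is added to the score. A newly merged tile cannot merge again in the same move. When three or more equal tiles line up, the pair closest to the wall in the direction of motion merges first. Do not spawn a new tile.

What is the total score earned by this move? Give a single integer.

Slide left:
row 0: [0, 0, 8, 64] -> [8, 64, 0, 0]  score +0 (running 0)
row 1: [32, 8, 0, 64] -> [32, 8, 64, 0]  score +0 (running 0)
row 2: [64, 8, 4, 2] -> [64, 8, 4, 2]  score +0 (running 0)
row 3: [4, 32, 32, 0] -> [4, 64, 0, 0]  score +64 (running 64)
Board after move:
 8 64  0  0
32  8 64  0
64  8  4  2
 4 64  0  0

Answer: 64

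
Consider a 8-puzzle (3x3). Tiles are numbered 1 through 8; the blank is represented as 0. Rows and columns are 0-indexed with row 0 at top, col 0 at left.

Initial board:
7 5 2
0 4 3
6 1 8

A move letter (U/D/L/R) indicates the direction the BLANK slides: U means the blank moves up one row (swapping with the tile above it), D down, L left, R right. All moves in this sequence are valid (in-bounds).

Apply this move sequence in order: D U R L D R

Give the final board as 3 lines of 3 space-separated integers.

After move 1 (D):
7 5 2
6 4 3
0 1 8

After move 2 (U):
7 5 2
0 4 3
6 1 8

After move 3 (R):
7 5 2
4 0 3
6 1 8

After move 4 (L):
7 5 2
0 4 3
6 1 8

After move 5 (D):
7 5 2
6 4 3
0 1 8

After move 6 (R):
7 5 2
6 4 3
1 0 8

Answer: 7 5 2
6 4 3
1 0 8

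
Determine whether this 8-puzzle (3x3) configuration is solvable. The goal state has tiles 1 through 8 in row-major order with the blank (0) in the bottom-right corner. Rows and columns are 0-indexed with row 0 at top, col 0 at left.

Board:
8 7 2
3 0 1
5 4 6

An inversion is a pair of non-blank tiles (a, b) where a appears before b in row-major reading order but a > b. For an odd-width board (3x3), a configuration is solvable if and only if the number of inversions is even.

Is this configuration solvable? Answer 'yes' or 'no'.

Inversions (pairs i<j in row-major order where tile[i] > tile[j] > 0): 16
16 is even, so the puzzle is solvable.

Answer: yes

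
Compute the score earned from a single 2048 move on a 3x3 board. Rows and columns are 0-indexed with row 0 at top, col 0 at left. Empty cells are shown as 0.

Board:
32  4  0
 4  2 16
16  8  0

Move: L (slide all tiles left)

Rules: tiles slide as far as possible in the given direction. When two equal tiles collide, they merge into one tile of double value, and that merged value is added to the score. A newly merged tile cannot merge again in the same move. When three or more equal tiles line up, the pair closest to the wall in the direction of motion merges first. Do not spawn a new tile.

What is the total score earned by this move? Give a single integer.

Slide left:
row 0: [32, 4, 0] -> [32, 4, 0]  score +0 (running 0)
row 1: [4, 2, 16] -> [4, 2, 16]  score +0 (running 0)
row 2: [16, 8, 0] -> [16, 8, 0]  score +0 (running 0)
Board after move:
32  4  0
 4  2 16
16  8  0

Answer: 0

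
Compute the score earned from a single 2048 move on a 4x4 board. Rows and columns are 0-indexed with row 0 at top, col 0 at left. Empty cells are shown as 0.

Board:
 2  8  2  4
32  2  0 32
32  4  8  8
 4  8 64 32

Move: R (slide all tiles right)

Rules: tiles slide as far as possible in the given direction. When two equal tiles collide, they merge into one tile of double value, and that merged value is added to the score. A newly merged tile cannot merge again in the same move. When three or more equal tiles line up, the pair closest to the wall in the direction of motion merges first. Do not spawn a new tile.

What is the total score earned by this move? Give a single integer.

Answer: 16

Derivation:
Slide right:
row 0: [2, 8, 2, 4] -> [2, 8, 2, 4]  score +0 (running 0)
row 1: [32, 2, 0, 32] -> [0, 32, 2, 32]  score +0 (running 0)
row 2: [32, 4, 8, 8] -> [0, 32, 4, 16]  score +16 (running 16)
row 3: [4, 8, 64, 32] -> [4, 8, 64, 32]  score +0 (running 16)
Board after move:
 2  8  2  4
 0 32  2 32
 0 32  4 16
 4  8 64 32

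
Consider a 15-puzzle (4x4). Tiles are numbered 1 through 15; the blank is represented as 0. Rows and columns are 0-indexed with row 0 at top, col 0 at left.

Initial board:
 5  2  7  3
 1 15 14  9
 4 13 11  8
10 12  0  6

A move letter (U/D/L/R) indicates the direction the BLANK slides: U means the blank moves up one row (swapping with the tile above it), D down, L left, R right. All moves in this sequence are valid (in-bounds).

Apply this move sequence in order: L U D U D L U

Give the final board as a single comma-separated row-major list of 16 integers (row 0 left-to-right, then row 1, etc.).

Answer: 5, 2, 7, 3, 1, 15, 14, 9, 0, 13, 11, 8, 4, 10, 12, 6

Derivation:
After move 1 (L):
 5  2  7  3
 1 15 14  9
 4 13 11  8
10  0 12  6

After move 2 (U):
 5  2  7  3
 1 15 14  9
 4  0 11  8
10 13 12  6

After move 3 (D):
 5  2  7  3
 1 15 14  9
 4 13 11  8
10  0 12  6

After move 4 (U):
 5  2  7  3
 1 15 14  9
 4  0 11  8
10 13 12  6

After move 5 (D):
 5  2  7  3
 1 15 14  9
 4 13 11  8
10  0 12  6

After move 6 (L):
 5  2  7  3
 1 15 14  9
 4 13 11  8
 0 10 12  6

After move 7 (U):
 5  2  7  3
 1 15 14  9
 0 13 11  8
 4 10 12  6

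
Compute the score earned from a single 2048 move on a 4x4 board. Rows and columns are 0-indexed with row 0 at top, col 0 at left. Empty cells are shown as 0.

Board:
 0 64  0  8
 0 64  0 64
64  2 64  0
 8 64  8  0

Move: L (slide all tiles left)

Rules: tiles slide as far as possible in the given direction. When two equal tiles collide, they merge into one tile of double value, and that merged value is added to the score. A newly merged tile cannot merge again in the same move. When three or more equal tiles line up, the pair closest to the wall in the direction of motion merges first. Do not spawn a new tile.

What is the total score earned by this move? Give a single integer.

Slide left:
row 0: [0, 64, 0, 8] -> [64, 8, 0, 0]  score +0 (running 0)
row 1: [0, 64, 0, 64] -> [128, 0, 0, 0]  score +128 (running 128)
row 2: [64, 2, 64, 0] -> [64, 2, 64, 0]  score +0 (running 128)
row 3: [8, 64, 8, 0] -> [8, 64, 8, 0]  score +0 (running 128)
Board after move:
 64   8   0   0
128   0   0   0
 64   2  64   0
  8  64   8   0

Answer: 128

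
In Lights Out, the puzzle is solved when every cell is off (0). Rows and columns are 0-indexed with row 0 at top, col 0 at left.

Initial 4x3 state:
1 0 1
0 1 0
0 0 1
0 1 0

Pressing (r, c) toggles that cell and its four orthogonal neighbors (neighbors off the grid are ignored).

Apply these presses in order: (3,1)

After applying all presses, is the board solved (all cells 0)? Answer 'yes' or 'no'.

After press 1 at (3,1):
1 0 1
0 1 0
0 1 1
1 0 1

Lights still on: 7

Answer: no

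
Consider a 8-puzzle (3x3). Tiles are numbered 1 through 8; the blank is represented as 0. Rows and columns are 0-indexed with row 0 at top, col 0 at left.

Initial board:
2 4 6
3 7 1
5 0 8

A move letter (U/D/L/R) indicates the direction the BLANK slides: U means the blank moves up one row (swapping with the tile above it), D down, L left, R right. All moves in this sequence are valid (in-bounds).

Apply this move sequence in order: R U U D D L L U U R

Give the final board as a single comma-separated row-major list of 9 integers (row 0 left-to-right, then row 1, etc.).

After move 1 (R):
2 4 6
3 7 1
5 8 0

After move 2 (U):
2 4 6
3 7 0
5 8 1

After move 3 (U):
2 4 0
3 7 6
5 8 1

After move 4 (D):
2 4 6
3 7 0
5 8 1

After move 5 (D):
2 4 6
3 7 1
5 8 0

After move 6 (L):
2 4 6
3 7 1
5 0 8

After move 7 (L):
2 4 6
3 7 1
0 5 8

After move 8 (U):
2 4 6
0 7 1
3 5 8

After move 9 (U):
0 4 6
2 7 1
3 5 8

After move 10 (R):
4 0 6
2 7 1
3 5 8

Answer: 4, 0, 6, 2, 7, 1, 3, 5, 8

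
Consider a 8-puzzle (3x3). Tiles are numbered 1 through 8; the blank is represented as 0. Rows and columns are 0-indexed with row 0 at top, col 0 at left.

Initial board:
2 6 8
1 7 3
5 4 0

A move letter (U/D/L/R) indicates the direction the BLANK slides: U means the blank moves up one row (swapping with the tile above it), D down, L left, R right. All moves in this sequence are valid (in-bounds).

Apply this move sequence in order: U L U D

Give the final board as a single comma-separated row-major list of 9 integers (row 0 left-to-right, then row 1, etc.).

Answer: 2, 6, 8, 1, 0, 7, 5, 4, 3

Derivation:
After move 1 (U):
2 6 8
1 7 0
5 4 3

After move 2 (L):
2 6 8
1 0 7
5 4 3

After move 3 (U):
2 0 8
1 6 7
5 4 3

After move 4 (D):
2 6 8
1 0 7
5 4 3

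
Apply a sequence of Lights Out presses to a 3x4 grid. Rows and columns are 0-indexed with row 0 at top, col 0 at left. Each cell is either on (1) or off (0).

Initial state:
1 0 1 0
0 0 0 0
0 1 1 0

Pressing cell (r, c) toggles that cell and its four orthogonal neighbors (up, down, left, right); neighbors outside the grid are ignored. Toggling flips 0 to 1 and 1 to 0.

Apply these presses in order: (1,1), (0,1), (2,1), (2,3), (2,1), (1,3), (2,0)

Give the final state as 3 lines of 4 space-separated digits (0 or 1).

After press 1 at (1,1):
1 1 1 0
1 1 1 0
0 0 1 0

After press 2 at (0,1):
0 0 0 0
1 0 1 0
0 0 1 0

After press 3 at (2,1):
0 0 0 0
1 1 1 0
1 1 0 0

After press 4 at (2,3):
0 0 0 0
1 1 1 1
1 1 1 1

After press 5 at (2,1):
0 0 0 0
1 0 1 1
0 0 0 1

After press 6 at (1,3):
0 0 0 1
1 0 0 0
0 0 0 0

After press 7 at (2,0):
0 0 0 1
0 0 0 0
1 1 0 0

Answer: 0 0 0 1
0 0 0 0
1 1 0 0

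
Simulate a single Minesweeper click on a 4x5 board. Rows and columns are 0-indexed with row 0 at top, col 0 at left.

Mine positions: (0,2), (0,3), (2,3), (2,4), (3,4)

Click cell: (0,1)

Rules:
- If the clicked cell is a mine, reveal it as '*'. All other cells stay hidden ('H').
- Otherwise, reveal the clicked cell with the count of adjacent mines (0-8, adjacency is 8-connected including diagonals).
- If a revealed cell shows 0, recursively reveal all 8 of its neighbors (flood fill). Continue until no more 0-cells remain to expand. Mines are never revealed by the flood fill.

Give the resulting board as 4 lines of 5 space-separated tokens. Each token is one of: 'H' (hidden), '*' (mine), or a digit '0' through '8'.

H 1 H H H
H H H H H
H H H H H
H H H H H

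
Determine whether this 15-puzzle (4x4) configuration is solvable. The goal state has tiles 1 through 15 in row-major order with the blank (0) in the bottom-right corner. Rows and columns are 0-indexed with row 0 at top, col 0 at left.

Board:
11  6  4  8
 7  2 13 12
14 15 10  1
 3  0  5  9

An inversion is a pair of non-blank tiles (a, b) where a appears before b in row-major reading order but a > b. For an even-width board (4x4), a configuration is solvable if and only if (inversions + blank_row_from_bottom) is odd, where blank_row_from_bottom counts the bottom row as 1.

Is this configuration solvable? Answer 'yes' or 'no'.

Answer: no

Derivation:
Inversions: 53
Blank is in row 3 (0-indexed from top), which is row 1 counting from the bottom (bottom = 1).
53 + 1 = 54, which is even, so the puzzle is not solvable.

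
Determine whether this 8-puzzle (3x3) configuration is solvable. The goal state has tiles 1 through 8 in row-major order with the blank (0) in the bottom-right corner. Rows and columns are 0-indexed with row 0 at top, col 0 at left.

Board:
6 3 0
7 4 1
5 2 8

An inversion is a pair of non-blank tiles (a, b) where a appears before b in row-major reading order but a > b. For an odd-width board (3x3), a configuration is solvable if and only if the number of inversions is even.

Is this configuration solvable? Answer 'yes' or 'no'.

Inversions (pairs i<j in row-major order where tile[i] > tile[j] > 0): 14
14 is even, so the puzzle is solvable.

Answer: yes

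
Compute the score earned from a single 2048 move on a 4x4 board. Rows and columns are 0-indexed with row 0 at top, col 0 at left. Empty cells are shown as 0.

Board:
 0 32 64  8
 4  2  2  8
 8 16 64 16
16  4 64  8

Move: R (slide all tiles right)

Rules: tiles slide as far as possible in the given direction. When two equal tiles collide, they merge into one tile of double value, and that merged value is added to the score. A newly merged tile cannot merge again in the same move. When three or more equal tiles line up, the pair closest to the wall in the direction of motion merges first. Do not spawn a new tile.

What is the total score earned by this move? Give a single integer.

Slide right:
row 0: [0, 32, 64, 8] -> [0, 32, 64, 8]  score +0 (running 0)
row 1: [4, 2, 2, 8] -> [0, 4, 4, 8]  score +4 (running 4)
row 2: [8, 16, 64, 16] -> [8, 16, 64, 16]  score +0 (running 4)
row 3: [16, 4, 64, 8] -> [16, 4, 64, 8]  score +0 (running 4)
Board after move:
 0 32 64  8
 0  4  4  8
 8 16 64 16
16  4 64  8

Answer: 4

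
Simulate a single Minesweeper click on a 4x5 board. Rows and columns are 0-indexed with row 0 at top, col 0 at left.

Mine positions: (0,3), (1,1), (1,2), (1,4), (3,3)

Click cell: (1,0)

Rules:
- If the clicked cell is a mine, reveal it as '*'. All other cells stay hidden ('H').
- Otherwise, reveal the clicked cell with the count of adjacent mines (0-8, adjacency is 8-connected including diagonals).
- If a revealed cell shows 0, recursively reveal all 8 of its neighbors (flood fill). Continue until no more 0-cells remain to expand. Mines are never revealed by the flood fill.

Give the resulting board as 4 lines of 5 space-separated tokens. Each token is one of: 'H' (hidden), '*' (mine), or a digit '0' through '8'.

H H H H H
1 H H H H
H H H H H
H H H H H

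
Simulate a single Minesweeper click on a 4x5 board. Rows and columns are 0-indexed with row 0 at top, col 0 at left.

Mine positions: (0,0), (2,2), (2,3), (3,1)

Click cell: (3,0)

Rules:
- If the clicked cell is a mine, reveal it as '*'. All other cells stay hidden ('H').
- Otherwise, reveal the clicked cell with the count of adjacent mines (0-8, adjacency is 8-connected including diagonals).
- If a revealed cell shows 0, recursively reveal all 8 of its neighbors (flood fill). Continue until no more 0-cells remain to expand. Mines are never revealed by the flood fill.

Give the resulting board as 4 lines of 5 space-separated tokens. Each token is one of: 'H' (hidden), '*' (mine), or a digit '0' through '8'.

H H H H H
H H H H H
H H H H H
1 H H H H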